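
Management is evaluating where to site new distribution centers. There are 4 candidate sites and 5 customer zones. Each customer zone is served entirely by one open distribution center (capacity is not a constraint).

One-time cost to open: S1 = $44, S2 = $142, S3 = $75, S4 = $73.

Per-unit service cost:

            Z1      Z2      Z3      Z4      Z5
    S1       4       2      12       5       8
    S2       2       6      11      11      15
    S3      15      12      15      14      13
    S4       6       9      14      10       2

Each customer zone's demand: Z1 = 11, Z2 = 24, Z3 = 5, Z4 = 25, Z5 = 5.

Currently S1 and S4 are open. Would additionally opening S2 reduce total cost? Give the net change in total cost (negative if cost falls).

Current service cost with {S1, S4}: 287.
Adding S2: each customer zone re-picks its cheapest; new service cost 260, saving 27.
Extra fixed cost: 142. Net change = 142 − 27 = 115.
(Totals: 404 → 519.)

No — net change +115 (cost rises by 115).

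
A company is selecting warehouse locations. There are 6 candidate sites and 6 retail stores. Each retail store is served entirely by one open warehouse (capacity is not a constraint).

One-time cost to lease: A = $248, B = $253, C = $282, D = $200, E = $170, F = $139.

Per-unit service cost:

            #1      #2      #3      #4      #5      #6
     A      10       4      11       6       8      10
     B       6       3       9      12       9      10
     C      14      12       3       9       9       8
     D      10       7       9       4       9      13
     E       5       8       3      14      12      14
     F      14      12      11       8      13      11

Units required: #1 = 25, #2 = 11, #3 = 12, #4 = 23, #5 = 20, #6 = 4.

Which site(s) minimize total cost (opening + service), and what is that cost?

For any fixed open set, each retail store goes to its cheapest open site; total = fixed + service.
{D, E}: #1→E 5·25=125, #2→D 7·11=77, #3→E 3·12=36, #4→D 4·23=92, #5→D 9·20=180, #6→D 13·4=52. Service 562; fixed 370; total 932.
{D}: #1→D 10·25=250, #2→D 7·11=77, #3→D 9·12=108, #4→D 4·23=92, #5→D 9·20=180, #6→D 13·4=52. Service 759; fixed 200; total 959.
{A, E}: service 543 + fixed 418 = 961
{A, B, C, D, E, F}: service 478 + fixed 1292 = 1770
No other subset beats 932.

Open D and E; minimum total cost 932.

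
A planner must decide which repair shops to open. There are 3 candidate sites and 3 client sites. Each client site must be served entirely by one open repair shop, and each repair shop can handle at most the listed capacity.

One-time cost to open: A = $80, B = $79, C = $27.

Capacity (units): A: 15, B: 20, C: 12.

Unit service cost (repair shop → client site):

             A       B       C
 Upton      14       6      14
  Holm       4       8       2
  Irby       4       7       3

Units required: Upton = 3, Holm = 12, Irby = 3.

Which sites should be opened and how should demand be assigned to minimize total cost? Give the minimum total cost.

Minimum total cost: 169

Open {B, C}: Upton→B 6·3=18, Holm→C 2·12=24, Irby→B 7·3=21.
Loads: B carries 6/20, C carries 12/12. Service 63; fixed 106; total 169.
Next best feasible plan costs 185.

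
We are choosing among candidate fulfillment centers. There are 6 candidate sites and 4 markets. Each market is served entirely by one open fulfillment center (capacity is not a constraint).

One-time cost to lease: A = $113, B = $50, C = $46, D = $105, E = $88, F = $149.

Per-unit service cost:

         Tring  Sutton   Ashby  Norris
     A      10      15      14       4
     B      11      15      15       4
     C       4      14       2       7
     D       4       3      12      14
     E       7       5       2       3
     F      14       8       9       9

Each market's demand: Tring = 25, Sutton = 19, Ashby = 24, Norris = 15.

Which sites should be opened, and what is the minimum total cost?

Open C and E; minimum total cost 422.

For any fixed open set, each market goes to its cheapest open site; total = fixed + service.
{C, E}: Tring→C 4·25=100, Sutton→E 5·19=95, Ashby→C 2·24=48, Norris→E 3·15=45. Service 288; fixed 134; total 422.
{D, E}: service 250 + fixed 193 = 443
{E}: service 363 + fixed 88 = 451
{A, B, C, D, E, F}: service 250 + fixed 551 = 801
No other subset beats 422.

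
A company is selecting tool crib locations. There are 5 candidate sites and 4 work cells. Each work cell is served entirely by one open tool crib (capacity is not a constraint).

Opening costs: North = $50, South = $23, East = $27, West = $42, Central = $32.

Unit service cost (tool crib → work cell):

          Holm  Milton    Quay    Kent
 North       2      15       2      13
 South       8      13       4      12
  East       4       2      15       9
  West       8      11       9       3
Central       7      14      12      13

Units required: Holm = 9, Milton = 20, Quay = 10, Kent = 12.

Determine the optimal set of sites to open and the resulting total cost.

Open North, East and West; minimum total cost 233.

For any fixed open set, each work cell goes to its cheapest open site; total = fixed + service.
{North, East, West}: Holm→North 2·9=18, Milton→East 2·20=40, Quay→North 2·10=20, Kent→West 3·12=36. Service 114; fixed 119; total 233.
{South, East, West}: service 152 + fixed 92 = 244
{North, South, East, West}: Holm→North 2·9=18, Milton→East 2·20=40, Quay→North 2·10=20, Kent→West 3·12=36. Service 114; fixed 142; total 256.
{North, South, East, West, Central}: service 114 + fixed 174 = 288
No other subset beats 233.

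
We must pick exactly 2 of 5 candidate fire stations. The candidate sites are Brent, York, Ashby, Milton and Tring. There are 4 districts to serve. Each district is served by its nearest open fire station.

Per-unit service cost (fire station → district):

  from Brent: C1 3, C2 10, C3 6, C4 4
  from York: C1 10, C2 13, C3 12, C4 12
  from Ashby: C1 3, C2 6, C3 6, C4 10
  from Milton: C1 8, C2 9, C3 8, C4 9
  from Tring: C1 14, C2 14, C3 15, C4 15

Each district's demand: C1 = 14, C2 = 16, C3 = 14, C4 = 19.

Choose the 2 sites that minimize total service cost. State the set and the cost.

With exactly 2 open, each district uses its cheapest among the chosen.
{Brent, Ashby}: C1→Brent 3·14=42, C2→Ashby 6·16=96, C3→Brent 6·14=84, C4→Brent 4·19=76. Service cost 298.
{Brent, Milton}: service cost 346
{Brent, York}: service cost 362
Among all 10 size-2 choices, {Brent, Ashby} is lowest.

Choose Brent and Ashby; total service cost 298.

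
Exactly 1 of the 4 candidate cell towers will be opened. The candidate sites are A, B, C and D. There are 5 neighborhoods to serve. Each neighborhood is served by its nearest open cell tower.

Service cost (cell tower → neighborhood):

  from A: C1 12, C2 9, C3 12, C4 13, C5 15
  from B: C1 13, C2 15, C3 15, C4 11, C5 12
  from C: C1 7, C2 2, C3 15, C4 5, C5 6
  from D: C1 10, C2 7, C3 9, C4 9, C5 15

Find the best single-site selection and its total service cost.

Choose C only; total service cost 35.

With exactly 1 open, each neighborhood uses its cheapest among the chosen.
{C}: C1→C 7, C2→C 2, C3→C 15, C4→C 5, C5→C 6. Service cost 35.
{D}: service cost 50
{A}: service cost 61
Among all 4 size-1 choices, {C} is lowest.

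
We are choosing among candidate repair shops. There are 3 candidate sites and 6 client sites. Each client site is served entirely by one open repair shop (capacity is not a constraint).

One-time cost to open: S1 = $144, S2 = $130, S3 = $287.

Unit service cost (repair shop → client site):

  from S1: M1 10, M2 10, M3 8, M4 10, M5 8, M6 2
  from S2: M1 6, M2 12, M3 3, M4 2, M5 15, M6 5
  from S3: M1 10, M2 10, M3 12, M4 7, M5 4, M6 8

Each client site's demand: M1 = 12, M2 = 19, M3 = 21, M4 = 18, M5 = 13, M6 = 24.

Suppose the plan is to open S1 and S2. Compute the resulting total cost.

Total cost: 787

Each client site is assigned to its cheapest site among the open ones.
{S1, S2}: M1→S2 6·12=72, M2→S1 10·19=190, M3→S2 3·21=63, M4→S2 2·18=36, M5→S1 8·13=104, M6→S1 2·24=48. Service 513; fixed 274; total 787.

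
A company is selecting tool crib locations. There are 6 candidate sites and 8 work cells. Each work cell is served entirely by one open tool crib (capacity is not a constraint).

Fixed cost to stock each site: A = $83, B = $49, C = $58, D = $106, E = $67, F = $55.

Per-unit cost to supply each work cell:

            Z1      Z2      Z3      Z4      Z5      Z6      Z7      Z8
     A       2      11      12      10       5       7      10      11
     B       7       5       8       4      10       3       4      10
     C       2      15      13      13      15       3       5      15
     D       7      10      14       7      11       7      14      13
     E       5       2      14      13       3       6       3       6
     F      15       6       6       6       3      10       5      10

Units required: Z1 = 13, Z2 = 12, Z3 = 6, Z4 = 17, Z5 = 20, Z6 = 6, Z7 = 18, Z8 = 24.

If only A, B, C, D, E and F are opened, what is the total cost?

Each work cell is assigned to its cheapest site among the open ones.
{A, B, C, D, E, F}: Z1→A 2·13=26, Z2→E 2·12=24, Z3→F 6·6=36, Z4→B 4·17=68, Z5→E 3·20=60, Z6→B 3·6=18, Z7→E 3·18=54, Z8→E 6·24=144. Service 430; fixed 418; total 848.

Total cost: 848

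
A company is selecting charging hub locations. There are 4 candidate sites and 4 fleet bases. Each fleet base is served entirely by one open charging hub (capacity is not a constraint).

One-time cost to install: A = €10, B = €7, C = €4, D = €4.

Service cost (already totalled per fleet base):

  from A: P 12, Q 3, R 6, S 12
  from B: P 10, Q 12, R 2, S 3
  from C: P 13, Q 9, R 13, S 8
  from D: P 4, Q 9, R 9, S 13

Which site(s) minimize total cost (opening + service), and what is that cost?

For any fixed open set, each fleet base goes to its cheapest open site; total = fixed + service.
{B, D}: P→D 4, Q→D 9, R→B 2, S→B 3. Service 18; fixed 11; total 29.
{A, B, D}: P→D 4, Q→A 3, R→B 2, S→B 3. Service 12; fixed 21; total 33.
{B, C, D}: service 18 + fixed 15 = 33
{A, B, C, D}: service 12 + fixed 25 = 37
No other subset beats 29.

Open B and D; minimum total cost 29.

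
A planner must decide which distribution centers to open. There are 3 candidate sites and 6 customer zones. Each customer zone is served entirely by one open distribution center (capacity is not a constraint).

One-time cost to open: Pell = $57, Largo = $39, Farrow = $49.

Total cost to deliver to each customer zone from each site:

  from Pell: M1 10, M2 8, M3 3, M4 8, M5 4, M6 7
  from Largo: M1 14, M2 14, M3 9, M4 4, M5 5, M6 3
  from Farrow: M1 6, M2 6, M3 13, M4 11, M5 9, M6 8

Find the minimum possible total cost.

Minimum total cost: 88

For any fixed open set, each customer zone goes to its cheapest open site; total = fixed + service.
{Largo}: M1→Largo 14, M2→Largo 14, M3→Largo 9, M4→Largo 4, M5→Largo 5, M6→Largo 3. Service 49; fixed 39; total 88.
{Pell}: M1→Pell 10, M2→Pell 8, M3→Pell 3, M4→Pell 8, M5→Pell 4, M6→Pell 7. Service 40; fixed 57; total 97.
{Farrow}: M1→Farrow 6, M2→Farrow 6, M3→Farrow 13, M4→Farrow 11, M5→Farrow 9, M6→Farrow 8. Service 53; fixed 49; total 102.
{Pell, Largo, Farrow}: service 26 + fixed 145 = 171
(All 7 nonempty subsets were checked; Largo only is lowest.)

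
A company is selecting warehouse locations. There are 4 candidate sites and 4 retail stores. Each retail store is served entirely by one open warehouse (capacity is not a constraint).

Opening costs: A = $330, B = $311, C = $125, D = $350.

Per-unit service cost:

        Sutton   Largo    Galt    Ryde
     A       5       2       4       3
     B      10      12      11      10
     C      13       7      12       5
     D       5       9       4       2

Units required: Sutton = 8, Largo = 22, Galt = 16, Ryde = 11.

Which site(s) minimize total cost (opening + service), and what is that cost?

Open A only; minimum total cost 511.

For any fixed open set, each retail store goes to its cheapest open site; total = fixed + service.
{A}: Sutton→A 5·8=40, Largo→A 2·22=44, Galt→A 4·16=64, Ryde→A 3·11=33. Service 181; fixed 330; total 511.
{C}: service 505 + fixed 125 = 630
{A, C}: Sutton→A 5·8=40, Largo→A 2·22=44, Galt→A 4·16=64, Ryde→A 3·11=33. Service 181; fixed 455; total 636.
{A, B, C, D}: service 170 + fixed 1116 = 1286
No other subset beats 511.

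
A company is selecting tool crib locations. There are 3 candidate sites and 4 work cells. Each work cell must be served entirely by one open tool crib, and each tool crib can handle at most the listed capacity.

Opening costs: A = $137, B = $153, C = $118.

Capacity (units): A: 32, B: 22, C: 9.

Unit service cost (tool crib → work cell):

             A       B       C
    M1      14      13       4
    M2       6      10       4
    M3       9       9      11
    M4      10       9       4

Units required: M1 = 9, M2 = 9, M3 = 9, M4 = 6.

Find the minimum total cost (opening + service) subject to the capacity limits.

Open {A, C}: M1→C 4·9=36, M2→A 6·9=54, M3→A 9·9=81, M4→A 10·6=60.
Loads: A carries 24/32, C carries 9/9. Service 231; fixed 255; total 486.
Next best feasible plan costs 540.

Minimum total cost: 486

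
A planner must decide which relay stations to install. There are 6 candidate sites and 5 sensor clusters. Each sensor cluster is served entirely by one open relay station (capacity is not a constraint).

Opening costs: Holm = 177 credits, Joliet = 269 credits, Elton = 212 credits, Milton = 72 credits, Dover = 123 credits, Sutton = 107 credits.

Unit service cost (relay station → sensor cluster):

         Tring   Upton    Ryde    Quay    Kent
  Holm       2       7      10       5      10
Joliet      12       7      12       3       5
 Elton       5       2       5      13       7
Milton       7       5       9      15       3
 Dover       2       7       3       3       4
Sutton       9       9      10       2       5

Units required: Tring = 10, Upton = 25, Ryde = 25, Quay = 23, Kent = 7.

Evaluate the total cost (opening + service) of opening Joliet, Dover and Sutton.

Each sensor cluster is assigned to its cheapest site among the open ones.
{Joliet, Dover, Sutton}: Tring→Dover 2·10=20, Upton→Joliet 7·25=175, Ryde→Dover 3·25=75, Quay→Sutton 2·23=46, Kent→Dover 4·7=28. Service 344; fixed 499; total 843.

Total cost: 843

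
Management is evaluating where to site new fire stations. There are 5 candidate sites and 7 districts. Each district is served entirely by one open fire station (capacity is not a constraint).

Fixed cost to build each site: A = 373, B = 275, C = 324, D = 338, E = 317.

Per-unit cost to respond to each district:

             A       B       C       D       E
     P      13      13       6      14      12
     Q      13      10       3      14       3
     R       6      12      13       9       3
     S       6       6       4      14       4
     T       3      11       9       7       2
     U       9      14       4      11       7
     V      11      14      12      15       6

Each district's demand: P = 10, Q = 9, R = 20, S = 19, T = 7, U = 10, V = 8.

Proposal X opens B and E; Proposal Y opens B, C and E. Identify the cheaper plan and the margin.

Proposal X is cheaper by 234.

Proposal X: {B, E}: P→E 12·10=120, Q→E 3·9=27, R→E 3·20=60, S→E 4·19=76, T→E 2·7=14, U→E 7·10=70, V→E 6·8=48. Service 415; fixed 592; total 1007.
Proposal Y: {B, C, E}: P→C 6·10=60, Q→C 3·9=27, R→E 3·20=60, S→C 4·19=76, T→E 2·7=14, U→C 4·10=40, V→E 6·8=48. Service 325; fixed 916; total 1241.
Difference: |1007 − 1241| = 234.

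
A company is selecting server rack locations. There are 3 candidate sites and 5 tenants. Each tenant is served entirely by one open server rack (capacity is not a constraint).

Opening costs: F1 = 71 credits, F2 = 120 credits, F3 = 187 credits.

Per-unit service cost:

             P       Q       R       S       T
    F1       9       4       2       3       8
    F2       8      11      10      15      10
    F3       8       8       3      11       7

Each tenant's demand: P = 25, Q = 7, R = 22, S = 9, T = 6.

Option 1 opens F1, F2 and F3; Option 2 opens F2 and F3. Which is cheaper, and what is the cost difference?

Option 1: {F1, F2, F3}: P→F2 8·25=200, Q→F1 4·7=28, R→F1 2·22=44, S→F1 3·9=27, T→F3 7·6=42. Service 341; fixed 378; total 719.
Option 2: {F2, F3}: P→F2 8·25=200, Q→F3 8·7=56, R→F3 3·22=66, S→F3 11·9=99, T→F3 7·6=42. Service 463; fixed 307; total 770.
Difference: |719 − 770| = 51.

Option 1 is cheaper by 51.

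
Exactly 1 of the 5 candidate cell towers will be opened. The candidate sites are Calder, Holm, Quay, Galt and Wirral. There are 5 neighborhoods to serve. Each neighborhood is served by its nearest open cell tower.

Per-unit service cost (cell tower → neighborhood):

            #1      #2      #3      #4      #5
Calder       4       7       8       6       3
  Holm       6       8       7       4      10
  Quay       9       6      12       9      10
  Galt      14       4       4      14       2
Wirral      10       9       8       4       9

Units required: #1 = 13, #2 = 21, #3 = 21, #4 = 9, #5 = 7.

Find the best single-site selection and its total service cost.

Choose Calder only; total service cost 442.

With exactly 1 open, each neighborhood uses its cheapest among the chosen.
{Calder}: #1→Calder 4·13=52, #2→Calder 7·21=147, #3→Calder 8·21=168, #4→Calder 6·9=54, #5→Calder 3·7=21. Service cost 442.
{Galt}: service cost 490
{Holm}: service cost 499
Among all 5 size-1 choices, {Calder} is lowest.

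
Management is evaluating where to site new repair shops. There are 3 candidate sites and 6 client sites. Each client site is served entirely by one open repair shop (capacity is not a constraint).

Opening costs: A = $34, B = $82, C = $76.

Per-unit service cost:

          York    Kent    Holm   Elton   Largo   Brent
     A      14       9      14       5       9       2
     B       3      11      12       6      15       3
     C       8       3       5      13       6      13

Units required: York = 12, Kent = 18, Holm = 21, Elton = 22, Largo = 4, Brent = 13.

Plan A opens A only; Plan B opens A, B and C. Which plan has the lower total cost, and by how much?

Plan B is cheaper by 283.

Plan A: {A}: York→A 14·12=168, Kent→A 9·18=162, Holm→A 14·21=294, Elton→A 5·22=110, Largo→A 9·4=36, Brent→A 2·13=26. Service 796; fixed 34; total 830.
Plan B: {A, B, C}: York→B 3·12=36, Kent→C 3·18=54, Holm→C 5·21=105, Elton→A 5·22=110, Largo→C 6·4=24, Brent→A 2·13=26. Service 355; fixed 192; total 547.
Difference: |830 − 547| = 283.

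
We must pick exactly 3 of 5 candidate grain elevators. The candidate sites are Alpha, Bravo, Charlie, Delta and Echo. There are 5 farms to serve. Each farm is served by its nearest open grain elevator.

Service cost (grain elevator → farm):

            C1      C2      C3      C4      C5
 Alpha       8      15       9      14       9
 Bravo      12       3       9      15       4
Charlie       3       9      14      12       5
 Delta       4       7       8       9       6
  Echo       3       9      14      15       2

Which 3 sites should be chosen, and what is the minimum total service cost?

With exactly 3 open, each farm uses its cheapest among the chosen.
{Bravo, Delta, Echo}: C1→Echo 3, C2→Bravo 3, C3→Delta 8, C4→Delta 9, C5→Echo 2. Service cost 25.
{Bravo, Charlie, Delta}: service cost 27
{Alpha, Bravo, Delta}: service cost 28
Among all 10 size-3 choices, {Bravo, Delta, Echo} is lowest.

Choose Bravo, Delta and Echo; total service cost 25.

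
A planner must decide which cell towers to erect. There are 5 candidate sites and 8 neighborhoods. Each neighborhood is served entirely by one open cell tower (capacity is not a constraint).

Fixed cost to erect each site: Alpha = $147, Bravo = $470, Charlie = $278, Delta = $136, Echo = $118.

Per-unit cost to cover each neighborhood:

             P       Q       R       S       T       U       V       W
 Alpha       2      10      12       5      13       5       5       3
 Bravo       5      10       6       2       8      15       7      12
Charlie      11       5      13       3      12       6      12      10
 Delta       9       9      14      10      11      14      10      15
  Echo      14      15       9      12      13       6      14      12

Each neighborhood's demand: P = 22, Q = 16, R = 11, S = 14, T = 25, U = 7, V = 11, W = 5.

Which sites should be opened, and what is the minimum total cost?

For any fixed open set, each neighborhood goes to its cheapest open site; total = fixed + service.
{Alpha}: P→Alpha 2·22=44, Q→Alpha 10·16=160, R→Alpha 12·11=132, S→Alpha 5·14=70, T→Alpha 13·25=325, U→Alpha 5·7=35, V→Alpha 5·11=55, W→Alpha 3·5=15. Service 836; fixed 147; total 983.
{Alpha, Delta}: service 770 + fixed 283 = 1053
{Alpha, Echo}: P→Alpha 2·22=44, Q→Alpha 10·16=160, R→Echo 9·11=99, S→Alpha 5·14=70, T→Alpha 13·25=325, U→Alpha 5·7=35, V→Alpha 5·11=55, W→Alpha 3·5=15. Service 803; fixed 265; total 1068.
{Alpha, Bravo, Charlie, Delta, Echo}: P→Alpha 2·22=44, Q→Charlie 5·16=80, R→Bravo 6·11=66, S→Bravo 2·14=28, T→Bravo 8·25=200, U→Alpha 5·7=35, V→Alpha 5·11=55, W→Alpha 3·5=15. Service 523; fixed 1149; total 1672.
No other subset beats 983.

Open Alpha only; minimum total cost 983.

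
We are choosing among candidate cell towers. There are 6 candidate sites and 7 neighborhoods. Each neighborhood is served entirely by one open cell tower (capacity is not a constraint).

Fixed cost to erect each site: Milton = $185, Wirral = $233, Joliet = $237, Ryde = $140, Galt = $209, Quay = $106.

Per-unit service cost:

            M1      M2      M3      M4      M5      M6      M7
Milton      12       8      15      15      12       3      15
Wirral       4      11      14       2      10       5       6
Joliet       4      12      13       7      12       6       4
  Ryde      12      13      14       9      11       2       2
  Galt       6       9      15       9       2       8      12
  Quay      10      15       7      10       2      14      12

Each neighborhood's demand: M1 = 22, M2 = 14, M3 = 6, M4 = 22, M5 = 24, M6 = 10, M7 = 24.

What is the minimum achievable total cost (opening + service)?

For any fixed open set, each neighborhood goes to its cheapest open site; total = fixed + service.
{Wirral, Quay}: M1→Wirral 4·22=88, M2→Wirral 11·14=154, M3→Quay 7·6=42, M4→Wirral 2·22=44, M5→Quay 2·24=48, M6→Wirral 5·10=50, M7→Wirral 6·24=144. Service 570; fixed 339; total 909.
{Wirral, Ryde, Quay}: service 444 + fixed 479 = 923
{Joliet, Quay}: service 656 + fixed 343 = 999
{Milton, Wirral, Joliet, Ryde, Galt, Quay}: service 402 + fixed 1110 = 1512
No other subset beats 909.

Minimum total cost: 909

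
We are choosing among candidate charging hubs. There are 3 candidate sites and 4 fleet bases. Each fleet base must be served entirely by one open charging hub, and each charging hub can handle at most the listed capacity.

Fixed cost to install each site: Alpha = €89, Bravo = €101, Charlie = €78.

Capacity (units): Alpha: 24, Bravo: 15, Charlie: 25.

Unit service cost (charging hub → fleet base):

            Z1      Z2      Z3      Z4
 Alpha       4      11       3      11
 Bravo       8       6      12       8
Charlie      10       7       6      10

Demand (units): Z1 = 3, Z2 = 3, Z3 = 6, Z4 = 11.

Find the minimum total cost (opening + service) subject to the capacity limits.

Minimum total cost: 273

Open {Alpha}: Z1→Alpha 4·3=12, Z2→Alpha 11·3=33, Z3→Alpha 3·6=18, Z4→Alpha 11·11=121.
Loads: Alpha carries 23/24. Service 184; fixed 89; total 273.
Next best feasible plan costs 275.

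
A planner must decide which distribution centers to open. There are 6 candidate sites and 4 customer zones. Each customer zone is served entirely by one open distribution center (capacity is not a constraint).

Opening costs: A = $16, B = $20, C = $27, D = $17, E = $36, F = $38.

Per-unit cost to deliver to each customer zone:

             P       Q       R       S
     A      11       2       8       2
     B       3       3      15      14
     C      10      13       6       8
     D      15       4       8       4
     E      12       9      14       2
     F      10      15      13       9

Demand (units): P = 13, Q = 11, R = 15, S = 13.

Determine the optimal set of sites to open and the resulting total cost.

For any fixed open set, each customer zone goes to its cheapest open site; total = fixed + service.
{A, B, C}: P→B 3·13=39, Q→A 2·11=22, R→C 6·15=90, S→A 2·13=26. Service 177; fixed 63; total 240.
{A, B}: service 207 + fixed 36 = 243
{A, B, C, D}: service 177 + fixed 80 = 257
{A, B, C, D, E, F}: service 177 + fixed 154 = 331
No other subset beats 240.

Open A, B and C; minimum total cost 240.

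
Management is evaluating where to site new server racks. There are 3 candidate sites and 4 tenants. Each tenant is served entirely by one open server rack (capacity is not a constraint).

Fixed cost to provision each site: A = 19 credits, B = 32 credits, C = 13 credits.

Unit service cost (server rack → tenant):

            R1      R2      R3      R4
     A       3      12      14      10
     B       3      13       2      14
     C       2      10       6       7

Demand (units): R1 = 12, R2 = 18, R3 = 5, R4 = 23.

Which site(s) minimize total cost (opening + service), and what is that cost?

Open C only; minimum total cost 408.

For any fixed open set, each tenant goes to its cheapest open site; total = fixed + service.
{C}: R1→C 2·12=24, R2→C 10·18=180, R3→C 6·5=30, R4→C 7·23=161. Service 395; fixed 13; total 408.
{B, C}: R1→C 2·12=24, R2→C 10·18=180, R3→B 2·5=10, R4→C 7·23=161. Service 375; fixed 45; total 420.
{A, C}: service 395 + fixed 32 = 427
{A, B, C}: service 375 + fixed 64 = 439
No other subset beats 408.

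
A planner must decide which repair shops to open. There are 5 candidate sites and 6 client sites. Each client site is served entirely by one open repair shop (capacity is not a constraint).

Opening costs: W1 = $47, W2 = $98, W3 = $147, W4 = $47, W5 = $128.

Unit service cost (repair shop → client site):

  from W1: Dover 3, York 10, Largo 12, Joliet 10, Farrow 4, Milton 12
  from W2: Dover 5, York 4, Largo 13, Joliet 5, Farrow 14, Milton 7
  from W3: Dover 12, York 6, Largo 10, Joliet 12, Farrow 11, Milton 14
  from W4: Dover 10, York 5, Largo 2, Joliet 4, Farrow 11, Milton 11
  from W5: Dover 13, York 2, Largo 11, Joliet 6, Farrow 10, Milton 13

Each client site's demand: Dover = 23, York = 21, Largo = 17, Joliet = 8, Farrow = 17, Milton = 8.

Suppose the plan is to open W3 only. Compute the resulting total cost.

Each client site is assigned to its cheapest site among the open ones.
{W3}: Dover→W3 12·23=276, York→W3 6·21=126, Largo→W3 10·17=170, Joliet→W3 12·8=96, Farrow→W3 11·17=187, Milton→W3 14·8=112. Service 967; fixed 147; total 1114.

Total cost: 1114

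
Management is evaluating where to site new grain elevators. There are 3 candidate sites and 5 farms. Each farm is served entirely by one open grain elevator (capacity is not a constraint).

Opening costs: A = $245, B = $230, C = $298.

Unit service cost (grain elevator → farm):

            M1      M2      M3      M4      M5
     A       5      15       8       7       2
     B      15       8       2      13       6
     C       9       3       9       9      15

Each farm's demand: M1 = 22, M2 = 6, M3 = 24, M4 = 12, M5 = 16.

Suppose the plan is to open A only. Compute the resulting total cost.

Each farm is assigned to its cheapest site among the open ones.
{A}: M1→A 5·22=110, M2→A 15·6=90, M3→A 8·24=192, M4→A 7·12=84, M5→A 2·16=32. Service 508; fixed 245; total 753.

Total cost: 753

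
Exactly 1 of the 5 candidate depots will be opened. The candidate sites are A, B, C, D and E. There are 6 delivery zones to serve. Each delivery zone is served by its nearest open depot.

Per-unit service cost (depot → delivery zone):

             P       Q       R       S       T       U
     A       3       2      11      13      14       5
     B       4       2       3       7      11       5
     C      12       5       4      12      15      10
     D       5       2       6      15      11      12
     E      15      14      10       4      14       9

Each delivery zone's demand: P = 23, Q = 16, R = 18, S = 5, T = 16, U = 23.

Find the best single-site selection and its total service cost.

Choose B only; total service cost 504.

With exactly 1 open, each delivery zone uses its cheapest among the chosen.
{B}: P→B 4·23=92, Q→B 2·16=32, R→B 3·18=54, S→B 7·5=35, T→B 11·16=176, U→B 5·23=115. Service cost 504.
{A}: service cost 703
{D}: service cost 782
Among all 5 size-1 choices, {B} is lowest.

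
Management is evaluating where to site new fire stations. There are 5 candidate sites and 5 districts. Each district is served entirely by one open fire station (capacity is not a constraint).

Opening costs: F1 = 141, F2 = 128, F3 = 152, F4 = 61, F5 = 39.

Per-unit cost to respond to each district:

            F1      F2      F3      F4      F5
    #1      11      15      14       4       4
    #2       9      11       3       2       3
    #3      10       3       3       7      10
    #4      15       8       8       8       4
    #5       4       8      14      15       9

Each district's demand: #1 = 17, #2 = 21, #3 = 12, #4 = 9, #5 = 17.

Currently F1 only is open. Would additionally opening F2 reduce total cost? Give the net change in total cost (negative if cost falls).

Current service cost with {F1}: 699.
Adding F2: each district re-picks its cheapest; new service cost 552, saving 147.
Extra fixed cost: 128. Net change = 128 − 147 = -19.
(Totals: 840 → 821.)

Yes — net change −19 (cost falls by 19).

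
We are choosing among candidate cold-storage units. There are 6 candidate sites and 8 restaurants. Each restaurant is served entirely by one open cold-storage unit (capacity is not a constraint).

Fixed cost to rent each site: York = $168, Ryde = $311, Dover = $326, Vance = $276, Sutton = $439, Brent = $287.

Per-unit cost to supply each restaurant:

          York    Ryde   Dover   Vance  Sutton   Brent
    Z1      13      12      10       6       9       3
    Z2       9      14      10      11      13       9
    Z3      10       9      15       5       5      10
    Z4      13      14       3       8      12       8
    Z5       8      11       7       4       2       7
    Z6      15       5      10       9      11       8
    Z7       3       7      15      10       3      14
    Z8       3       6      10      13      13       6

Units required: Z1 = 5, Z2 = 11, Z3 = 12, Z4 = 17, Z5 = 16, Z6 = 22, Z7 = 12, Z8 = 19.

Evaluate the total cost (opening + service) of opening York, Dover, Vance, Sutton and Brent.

Each restaurant is assigned to its cheapest site among the open ones.
{York, Dover, Vance, Sutton, Brent}: Z1→Brent 3·5=15, Z2→York 9·11=99, Z3→Vance 5·12=60, Z4→Dover 3·17=51, Z5→Sutton 2·16=32, Z6→Brent 8·22=176, Z7→York 3·12=36, Z8→York 3·19=57. Service 526; fixed 1496; total 2022.

Total cost: 2022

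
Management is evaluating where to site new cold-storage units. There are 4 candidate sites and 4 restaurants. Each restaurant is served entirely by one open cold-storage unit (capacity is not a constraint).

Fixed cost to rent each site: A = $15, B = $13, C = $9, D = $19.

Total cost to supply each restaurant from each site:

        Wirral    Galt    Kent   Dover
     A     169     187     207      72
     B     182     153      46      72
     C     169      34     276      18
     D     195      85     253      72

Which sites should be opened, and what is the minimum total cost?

For any fixed open set, each restaurant goes to its cheapest open site; total = fixed + service.
{B, C}: Wirral→C 169, Galt→C 34, Kent→B 46, Dover→C 18. Service 267; fixed 22; total 289.
{A, B, C}: Wirral→A 169, Galt→C 34, Kent→B 46, Dover→C 18. Service 267; fixed 37; total 304.
{B, C, D}: Wirral→C 169, Galt→C 34, Kent→B 46, Dover→C 18. Service 267; fixed 41; total 308.
{A, B, C, D}: service 267 + fixed 56 = 323
(All 15 nonempty subsets were checked; B and C is lowest.)

Open B and C; minimum total cost 289.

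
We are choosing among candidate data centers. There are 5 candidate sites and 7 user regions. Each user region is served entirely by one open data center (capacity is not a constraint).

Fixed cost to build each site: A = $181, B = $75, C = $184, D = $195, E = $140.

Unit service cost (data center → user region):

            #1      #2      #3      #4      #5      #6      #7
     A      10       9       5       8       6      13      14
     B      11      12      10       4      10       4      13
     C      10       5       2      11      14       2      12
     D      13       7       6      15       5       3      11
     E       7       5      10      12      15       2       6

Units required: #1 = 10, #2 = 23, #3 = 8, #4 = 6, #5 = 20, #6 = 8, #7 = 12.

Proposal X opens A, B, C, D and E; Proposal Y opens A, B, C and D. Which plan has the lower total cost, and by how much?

Proposal X: {A, B, C, D, E}: #1→E 7·10=70, #2→C 5·23=115, #3→C 2·8=16, #4→B 4·6=24, #5→D 5·20=100, #6→C 2·8=16, #7→E 6·12=72. Service 413; fixed 775; total 1188.
Proposal Y: {A, B, C, D}: #1→A 10·10=100, #2→C 5·23=115, #3→C 2·8=16, #4→B 4·6=24, #5→D 5·20=100, #6→C 2·8=16, #7→D 11·12=132. Service 503; fixed 635; total 1138.
Difference: |1188 − 1138| = 50.

Proposal Y is cheaper by 50.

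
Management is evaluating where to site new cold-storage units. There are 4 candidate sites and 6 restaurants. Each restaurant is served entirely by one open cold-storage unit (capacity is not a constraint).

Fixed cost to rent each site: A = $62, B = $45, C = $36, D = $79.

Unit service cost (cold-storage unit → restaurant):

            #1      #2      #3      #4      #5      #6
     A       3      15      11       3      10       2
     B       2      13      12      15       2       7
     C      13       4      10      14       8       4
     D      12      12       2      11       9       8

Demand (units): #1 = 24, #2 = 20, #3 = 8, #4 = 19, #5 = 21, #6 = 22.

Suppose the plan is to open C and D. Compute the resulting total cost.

Each restaurant is assigned to its cheapest site among the open ones.
{C, D}: #1→D 12·24=288, #2→C 4·20=80, #3→D 2·8=16, #4→D 11·19=209, #5→C 8·21=168, #6→C 4·22=88. Service 849; fixed 115; total 964.

Total cost: 964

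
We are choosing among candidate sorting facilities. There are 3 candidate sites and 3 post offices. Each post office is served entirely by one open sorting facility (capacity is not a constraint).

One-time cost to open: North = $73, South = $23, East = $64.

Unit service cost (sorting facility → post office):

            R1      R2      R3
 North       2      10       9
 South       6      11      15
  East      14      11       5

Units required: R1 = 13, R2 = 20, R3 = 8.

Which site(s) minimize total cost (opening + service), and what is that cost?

Open North only; minimum total cost 371.

For any fixed open set, each post office goes to its cheapest open site; total = fixed + service.
{North}: R1→North 2·13=26, R2→North 10·20=200, R3→North 9·8=72. Service 298; fixed 73; total 371.
{North, South}: R1→North 2·13=26, R2→North 10·20=200, R3→North 9·8=72. Service 298; fixed 96; total 394.
{North, East}: service 266 + fixed 137 = 403
{North, South, East}: service 266 + fixed 160 = 426
No other subset beats 371.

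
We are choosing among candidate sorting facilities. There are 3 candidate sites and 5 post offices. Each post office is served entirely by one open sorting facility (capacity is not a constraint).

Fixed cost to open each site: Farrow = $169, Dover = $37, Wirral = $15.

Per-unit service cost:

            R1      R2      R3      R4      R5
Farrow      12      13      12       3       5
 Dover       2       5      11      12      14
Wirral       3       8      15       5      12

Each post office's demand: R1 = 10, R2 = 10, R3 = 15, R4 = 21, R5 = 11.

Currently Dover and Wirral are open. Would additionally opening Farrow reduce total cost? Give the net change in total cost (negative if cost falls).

Current service cost with {Dover, Wirral}: 472.
Adding Farrow: each post office re-picks its cheapest; new service cost 353, saving 119.
Extra fixed cost: 169. Net change = 169 − 119 = 50.
(Totals: 524 → 574.)

No — net change +50 (cost rises by 50).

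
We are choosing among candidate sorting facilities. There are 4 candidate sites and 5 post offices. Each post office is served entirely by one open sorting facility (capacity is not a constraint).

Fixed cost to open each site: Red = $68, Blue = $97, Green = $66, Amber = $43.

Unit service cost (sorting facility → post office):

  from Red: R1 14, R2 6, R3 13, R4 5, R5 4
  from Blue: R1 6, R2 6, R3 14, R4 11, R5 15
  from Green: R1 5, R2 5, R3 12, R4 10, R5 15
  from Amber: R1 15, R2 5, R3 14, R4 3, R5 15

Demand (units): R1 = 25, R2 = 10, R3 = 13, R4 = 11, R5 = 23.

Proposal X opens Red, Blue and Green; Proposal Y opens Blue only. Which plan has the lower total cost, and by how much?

Proposal X: {Red, Blue, Green}: R1→Green 5·25=125, R2→Green 5·10=50, R3→Green 12·13=156, R4→Red 5·11=55, R5→Red 4·23=92. Service 478; fixed 231; total 709.
Proposal Y: {Blue}: R1→Blue 6·25=150, R2→Blue 6·10=60, R3→Blue 14·13=182, R4→Blue 11·11=121, R5→Blue 15·23=345. Service 858; fixed 97; total 955.
Difference: |709 − 955| = 246.

Proposal X is cheaper by 246.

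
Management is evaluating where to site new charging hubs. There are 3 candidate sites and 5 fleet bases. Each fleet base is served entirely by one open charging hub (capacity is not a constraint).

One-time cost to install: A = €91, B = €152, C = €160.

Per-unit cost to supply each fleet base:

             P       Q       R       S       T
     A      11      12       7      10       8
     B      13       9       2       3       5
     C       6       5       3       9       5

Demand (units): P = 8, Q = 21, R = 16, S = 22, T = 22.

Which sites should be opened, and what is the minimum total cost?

Open B only; minimum total cost 653.

For any fixed open set, each fleet base goes to its cheapest open site; total = fixed + service.
{B}: P→B 13·8=104, Q→B 9·21=189, R→B 2·16=32, S→B 3·22=66, T→B 5·22=110. Service 501; fixed 152; total 653.
{C}: service 509 + fixed 160 = 669
{B, C}: P→C 6·8=48, Q→C 5·21=105, R→B 2·16=32, S→B 3·22=66, T→B 5·22=110. Service 361; fixed 312; total 673.
{A, B, C}: P→C 6·8=48, Q→C 5·21=105, R→B 2·16=32, S→B 3·22=66, T→B 5·22=110. Service 361; fixed 403; total 764.
No other subset beats 653.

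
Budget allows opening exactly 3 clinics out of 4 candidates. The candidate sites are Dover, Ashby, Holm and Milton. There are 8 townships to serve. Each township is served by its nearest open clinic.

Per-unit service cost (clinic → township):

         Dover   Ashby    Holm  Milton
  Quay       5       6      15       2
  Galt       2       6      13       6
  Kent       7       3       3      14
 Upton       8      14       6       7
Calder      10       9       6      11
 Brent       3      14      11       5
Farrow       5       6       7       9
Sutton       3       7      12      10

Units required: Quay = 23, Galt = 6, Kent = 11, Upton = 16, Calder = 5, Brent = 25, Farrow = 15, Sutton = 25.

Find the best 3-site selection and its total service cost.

With exactly 3 open, each township uses its cheapest among the chosen.
{Dover, Holm, Milton}: Quay→Milton 2·23=46, Galt→Dover 2·6=12, Kent→Holm 3·11=33, Upton→Holm 6·16=96, Calder→Holm 6·5=30, Brent→Dover 3·25=75, Farrow→Dover 5·15=75, Sutton→Dover 3·25=75. Service cost 442.
{Dover, Ashby, Milton}: service cost 473
{Dover, Ashby, Holm}: service cost 511
Among all 4 size-3 choices, {Dover, Holm, Milton} is lowest.

Choose Dover, Holm and Milton; total service cost 442.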